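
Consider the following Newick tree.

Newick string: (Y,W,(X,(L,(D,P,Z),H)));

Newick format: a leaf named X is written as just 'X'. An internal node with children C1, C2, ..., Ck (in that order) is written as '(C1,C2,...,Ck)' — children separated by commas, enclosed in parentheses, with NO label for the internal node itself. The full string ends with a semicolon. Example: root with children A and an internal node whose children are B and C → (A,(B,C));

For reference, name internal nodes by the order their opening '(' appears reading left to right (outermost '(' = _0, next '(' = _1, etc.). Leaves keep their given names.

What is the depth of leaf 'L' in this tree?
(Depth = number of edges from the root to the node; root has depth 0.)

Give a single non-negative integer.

Answer: 3

Derivation:
Newick: (Y,W,(X,(L,(D,P,Z),H)));
Naming internals by '(' encounter order: outermost '(' = _0, next = _1, ...
Query node: L
Path from root: _0 -> _1 -> _2 -> L
Depth of L: 3 (number of edges from root)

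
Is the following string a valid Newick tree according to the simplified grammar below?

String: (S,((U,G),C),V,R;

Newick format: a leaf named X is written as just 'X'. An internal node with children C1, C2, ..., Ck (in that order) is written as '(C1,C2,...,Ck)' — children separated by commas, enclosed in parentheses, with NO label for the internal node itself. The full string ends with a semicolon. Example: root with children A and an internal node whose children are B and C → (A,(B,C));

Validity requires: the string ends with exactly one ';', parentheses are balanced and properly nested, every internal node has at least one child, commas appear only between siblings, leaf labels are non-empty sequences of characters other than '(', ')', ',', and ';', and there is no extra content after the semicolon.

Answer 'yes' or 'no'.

Answer: no

Derivation:
Input: (S,((U,G),C),V,R;
Paren balance: 3 '(' vs 2 ')' MISMATCH
Ends with single ';': True
Full parse: FAILS (expected , or ) at pos 16)
Valid: False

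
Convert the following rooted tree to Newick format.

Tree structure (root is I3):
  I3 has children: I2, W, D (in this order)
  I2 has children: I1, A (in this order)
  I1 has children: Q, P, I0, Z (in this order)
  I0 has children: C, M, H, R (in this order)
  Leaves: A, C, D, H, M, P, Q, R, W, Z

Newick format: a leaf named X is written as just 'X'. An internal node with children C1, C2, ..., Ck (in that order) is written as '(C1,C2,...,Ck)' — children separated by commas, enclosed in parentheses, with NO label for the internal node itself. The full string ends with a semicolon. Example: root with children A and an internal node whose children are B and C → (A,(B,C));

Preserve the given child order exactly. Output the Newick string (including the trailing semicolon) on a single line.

internal I3 with children ['I2', 'W', 'D']
  internal I2 with children ['I1', 'A']
    internal I1 with children ['Q', 'P', 'I0', 'Z']
      leaf 'Q' → 'Q'
      leaf 'P' → 'P'
      internal I0 with children ['C', 'M', 'H', 'R']
        leaf 'C' → 'C'
        leaf 'M' → 'M'
        leaf 'H' → 'H'
        leaf 'R' → 'R'
      → '(C,M,H,R)'
      leaf 'Z' → 'Z'
    → '(Q,P,(C,M,H,R),Z)'
    leaf 'A' → 'A'
  → '((Q,P,(C,M,H,R),Z),A)'
  leaf 'W' → 'W'
  leaf 'D' → 'D'
→ '(((Q,P,(C,M,H,R),Z),A),W,D)'
Final: (((Q,P,(C,M,H,R),Z),A),W,D);

Answer: (((Q,P,(C,M,H,R),Z),A),W,D);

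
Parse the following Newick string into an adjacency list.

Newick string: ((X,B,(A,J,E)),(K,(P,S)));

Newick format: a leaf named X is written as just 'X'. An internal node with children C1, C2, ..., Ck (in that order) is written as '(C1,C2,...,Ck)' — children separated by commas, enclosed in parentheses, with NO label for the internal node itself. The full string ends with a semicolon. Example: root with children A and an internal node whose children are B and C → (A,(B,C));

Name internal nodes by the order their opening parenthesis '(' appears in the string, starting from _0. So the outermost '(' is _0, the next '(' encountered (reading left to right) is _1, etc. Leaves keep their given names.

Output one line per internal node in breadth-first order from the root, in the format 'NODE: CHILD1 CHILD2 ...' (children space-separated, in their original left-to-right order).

Input: ((X,B,(A,J,E)),(K,(P,S)));
Scanning left-to-right, naming '(' by encounter order:
  pos 0: '(' -> open internal node _0 (depth 1)
  pos 1: '(' -> open internal node _1 (depth 2)
  pos 6: '(' -> open internal node _2 (depth 3)
  pos 12: ')' -> close internal node _2 (now at depth 2)
  pos 13: ')' -> close internal node _1 (now at depth 1)
  pos 15: '(' -> open internal node _3 (depth 2)
  pos 18: '(' -> open internal node _4 (depth 3)
  pos 22: ')' -> close internal node _4 (now at depth 2)
  pos 23: ')' -> close internal node _3 (now at depth 1)
  pos 24: ')' -> close internal node _0 (now at depth 0)
Total internal nodes: 5
BFS adjacency from root:
  _0: _1 _3
  _1: X B _2
  _3: K _4
  _2: A J E
  _4: P S

Answer: _0: _1 _3
_1: X B _2
_3: K _4
_2: A J E
_4: P S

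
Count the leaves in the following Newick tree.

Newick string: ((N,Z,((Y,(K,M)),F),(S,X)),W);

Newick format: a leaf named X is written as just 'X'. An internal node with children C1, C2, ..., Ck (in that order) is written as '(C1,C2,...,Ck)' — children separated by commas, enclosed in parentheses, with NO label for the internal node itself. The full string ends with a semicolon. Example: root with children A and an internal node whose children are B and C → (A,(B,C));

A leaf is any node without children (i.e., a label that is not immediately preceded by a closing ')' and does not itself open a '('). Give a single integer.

Answer: 9

Derivation:
Newick: ((N,Z,((Y,(K,M)),F),(S,X)),W);
Scan left-to-right; a leaf is any maximal label run not followed by '(':
  pos 2: leaf 'N' → count = 1
  pos 4: leaf 'Z' → count = 2
  pos 8: leaf 'Y' → count = 3
  pos 11: leaf 'K' → count = 4
  pos 13: leaf 'M' → count = 5
  pos 17: leaf 'F' → count = 6
  pos 21: leaf 'S' → count = 7
  pos 23: leaf 'X' → count = 8
  pos 27: leaf 'W' → count = 9
Total leaves: 9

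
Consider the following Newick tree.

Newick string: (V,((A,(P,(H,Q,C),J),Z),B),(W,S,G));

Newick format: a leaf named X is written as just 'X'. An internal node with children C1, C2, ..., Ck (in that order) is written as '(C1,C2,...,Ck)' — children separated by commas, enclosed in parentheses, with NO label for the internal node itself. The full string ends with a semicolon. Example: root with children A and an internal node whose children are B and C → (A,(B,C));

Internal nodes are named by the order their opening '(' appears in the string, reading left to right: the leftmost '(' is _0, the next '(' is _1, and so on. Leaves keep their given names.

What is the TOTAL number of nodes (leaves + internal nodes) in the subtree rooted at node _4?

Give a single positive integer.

Newick: (V,((A,(P,(H,Q,C),J),Z),B),(W,S,G));
Locate _4: it is the '(' at position 10 (the 5th '(' reading left to right).
Query: subtree rooted at _4
_4: subtree_size = 1 + 3
  H: subtree_size = 1 + 0
  Q: subtree_size = 1 + 0
  C: subtree_size = 1 + 0
Total subtree size of _4: 4

Answer: 4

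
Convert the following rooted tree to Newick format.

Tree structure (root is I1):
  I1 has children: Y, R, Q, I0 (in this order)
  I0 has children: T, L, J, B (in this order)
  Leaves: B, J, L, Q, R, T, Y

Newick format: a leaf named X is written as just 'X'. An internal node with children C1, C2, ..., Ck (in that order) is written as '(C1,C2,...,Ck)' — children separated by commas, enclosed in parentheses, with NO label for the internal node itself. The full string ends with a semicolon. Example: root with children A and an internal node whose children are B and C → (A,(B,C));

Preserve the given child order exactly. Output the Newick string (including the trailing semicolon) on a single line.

Answer: (Y,R,Q,(T,L,J,B));

Derivation:
internal I1 with children ['Y', 'R', 'Q', 'I0']
  leaf 'Y' → 'Y'
  leaf 'R' → 'R'
  leaf 'Q' → 'Q'
  internal I0 with children ['T', 'L', 'J', 'B']
    leaf 'T' → 'T'
    leaf 'L' → 'L'
    leaf 'J' → 'J'
    leaf 'B' → 'B'
  → '(T,L,J,B)'
→ '(Y,R,Q,(T,L,J,B))'
Final: (Y,R,Q,(T,L,J,B));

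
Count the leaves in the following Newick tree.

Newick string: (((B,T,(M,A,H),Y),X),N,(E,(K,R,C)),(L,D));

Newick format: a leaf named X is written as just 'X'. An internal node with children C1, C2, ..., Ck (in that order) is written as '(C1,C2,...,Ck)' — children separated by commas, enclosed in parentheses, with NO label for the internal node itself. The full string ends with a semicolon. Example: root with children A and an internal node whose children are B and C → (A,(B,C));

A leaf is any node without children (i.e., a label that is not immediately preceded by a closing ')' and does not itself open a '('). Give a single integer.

Newick: (((B,T,(M,A,H),Y),X),N,(E,(K,R,C)),(L,D));
Scan left-to-right; a leaf is any maximal label run not followed by '(':
  pos 3: leaf 'B' → count = 1
  pos 5: leaf 'T' → count = 2
  pos 8: leaf 'M' → count = 3
  pos 10: leaf 'A' → count = 4
  pos 12: leaf 'H' → count = 5
  pos 15: leaf 'Y' → count = 6
  pos 18: leaf 'X' → count = 7
  pos 21: leaf 'N' → count = 8
  pos 24: leaf 'E' → count = 9
  pos 27: leaf 'K' → count = 10
  pos 29: leaf 'R' → count = 11
  pos 31: leaf 'C' → count = 12
  pos 36: leaf 'L' → count = 13
  pos 38: leaf 'D' → count = 14
Total leaves: 14

Answer: 14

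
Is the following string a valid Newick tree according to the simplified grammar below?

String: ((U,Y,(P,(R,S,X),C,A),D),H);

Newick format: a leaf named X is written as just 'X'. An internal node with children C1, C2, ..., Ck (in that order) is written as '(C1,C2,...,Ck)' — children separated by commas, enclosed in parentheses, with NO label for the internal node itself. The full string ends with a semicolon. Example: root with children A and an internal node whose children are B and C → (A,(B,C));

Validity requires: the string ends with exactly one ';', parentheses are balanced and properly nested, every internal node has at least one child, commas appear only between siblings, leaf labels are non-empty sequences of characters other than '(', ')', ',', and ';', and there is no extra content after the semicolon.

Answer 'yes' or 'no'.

Input: ((U,Y,(P,(R,S,X),C,A),D),H);
Paren balance: 4 '(' vs 4 ')' OK
Ends with single ';': True
Full parse: OK
Valid: True

Answer: yes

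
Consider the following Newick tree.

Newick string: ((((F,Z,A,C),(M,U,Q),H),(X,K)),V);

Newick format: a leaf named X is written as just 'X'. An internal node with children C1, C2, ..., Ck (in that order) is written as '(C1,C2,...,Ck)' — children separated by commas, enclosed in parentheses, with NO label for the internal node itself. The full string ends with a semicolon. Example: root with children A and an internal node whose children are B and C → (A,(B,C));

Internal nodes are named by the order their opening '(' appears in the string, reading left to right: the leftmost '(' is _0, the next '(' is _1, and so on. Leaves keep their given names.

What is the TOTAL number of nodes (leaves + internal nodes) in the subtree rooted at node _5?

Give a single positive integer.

Answer: 3

Derivation:
Newick: ((((F,Z,A,C),(M,U,Q),H),(X,K)),V);
Locate _5: it is the '(' at position 24 (the 6th '(' reading left to right).
Query: subtree rooted at _5
_5: subtree_size = 1 + 2
  X: subtree_size = 1 + 0
  K: subtree_size = 1 + 0
Total subtree size of _5: 3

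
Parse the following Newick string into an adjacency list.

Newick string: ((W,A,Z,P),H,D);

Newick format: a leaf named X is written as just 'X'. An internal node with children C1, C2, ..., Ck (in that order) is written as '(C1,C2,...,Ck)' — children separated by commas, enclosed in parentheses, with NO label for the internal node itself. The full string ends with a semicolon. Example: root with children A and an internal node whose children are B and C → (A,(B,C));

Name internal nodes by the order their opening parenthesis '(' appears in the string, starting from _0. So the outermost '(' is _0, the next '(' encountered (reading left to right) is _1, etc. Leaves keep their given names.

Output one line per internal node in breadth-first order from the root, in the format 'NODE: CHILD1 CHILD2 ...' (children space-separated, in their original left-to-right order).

Answer: _0: _1 H D
_1: W A Z P

Derivation:
Input: ((W,A,Z,P),H,D);
Scanning left-to-right, naming '(' by encounter order:
  pos 0: '(' -> open internal node _0 (depth 1)
  pos 1: '(' -> open internal node _1 (depth 2)
  pos 9: ')' -> close internal node _1 (now at depth 1)
  pos 14: ')' -> close internal node _0 (now at depth 0)
Total internal nodes: 2
BFS adjacency from root:
  _0: _1 H D
  _1: W A Z P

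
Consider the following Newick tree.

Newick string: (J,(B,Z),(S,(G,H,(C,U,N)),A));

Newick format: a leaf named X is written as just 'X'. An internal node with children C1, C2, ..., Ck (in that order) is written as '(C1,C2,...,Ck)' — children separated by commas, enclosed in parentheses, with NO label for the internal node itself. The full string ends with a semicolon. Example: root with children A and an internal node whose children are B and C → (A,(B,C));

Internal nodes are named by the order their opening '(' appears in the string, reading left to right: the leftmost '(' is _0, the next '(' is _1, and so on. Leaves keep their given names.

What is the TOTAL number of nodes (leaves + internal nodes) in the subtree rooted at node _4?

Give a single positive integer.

Newick: (J,(B,Z),(S,(G,H,(C,U,N)),A));
Locate _4: it is the '(' at position 17 (the 5th '(' reading left to right).
Query: subtree rooted at _4
_4: subtree_size = 1 + 3
  C: subtree_size = 1 + 0
  U: subtree_size = 1 + 0
  N: subtree_size = 1 + 0
Total subtree size of _4: 4

Answer: 4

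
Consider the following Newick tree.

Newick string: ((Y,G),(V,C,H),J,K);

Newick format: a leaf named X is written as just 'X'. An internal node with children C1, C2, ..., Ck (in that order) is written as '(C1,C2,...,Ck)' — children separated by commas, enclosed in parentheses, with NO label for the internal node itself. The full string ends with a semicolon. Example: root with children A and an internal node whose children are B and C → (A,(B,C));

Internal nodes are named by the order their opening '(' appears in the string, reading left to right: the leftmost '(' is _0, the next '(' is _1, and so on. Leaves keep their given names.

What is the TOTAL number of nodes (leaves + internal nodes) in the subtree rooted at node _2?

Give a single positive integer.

Newick: ((Y,G),(V,C,H),J,K);
Locate _2: it is the '(' at position 7 (the 3rd '(' reading left to right).
Query: subtree rooted at _2
_2: subtree_size = 1 + 3
  V: subtree_size = 1 + 0
  C: subtree_size = 1 + 0
  H: subtree_size = 1 + 0
Total subtree size of _2: 4

Answer: 4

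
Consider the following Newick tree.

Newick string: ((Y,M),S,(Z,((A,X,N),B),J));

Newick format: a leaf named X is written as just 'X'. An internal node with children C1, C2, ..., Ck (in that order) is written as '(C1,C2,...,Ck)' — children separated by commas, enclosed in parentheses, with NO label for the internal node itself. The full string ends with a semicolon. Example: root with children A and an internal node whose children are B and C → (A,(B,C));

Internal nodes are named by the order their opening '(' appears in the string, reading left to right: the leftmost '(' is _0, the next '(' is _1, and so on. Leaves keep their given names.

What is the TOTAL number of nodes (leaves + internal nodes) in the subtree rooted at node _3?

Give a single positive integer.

Answer: 6

Derivation:
Newick: ((Y,M),S,(Z,((A,X,N),B),J));
Locate _3: it is the '(' at position 12 (the 4th '(' reading left to right).
Query: subtree rooted at _3
_3: subtree_size = 1 + 5
  _4: subtree_size = 1 + 3
    A: subtree_size = 1 + 0
    X: subtree_size = 1 + 0
    N: subtree_size = 1 + 0
  B: subtree_size = 1 + 0
Total subtree size of _3: 6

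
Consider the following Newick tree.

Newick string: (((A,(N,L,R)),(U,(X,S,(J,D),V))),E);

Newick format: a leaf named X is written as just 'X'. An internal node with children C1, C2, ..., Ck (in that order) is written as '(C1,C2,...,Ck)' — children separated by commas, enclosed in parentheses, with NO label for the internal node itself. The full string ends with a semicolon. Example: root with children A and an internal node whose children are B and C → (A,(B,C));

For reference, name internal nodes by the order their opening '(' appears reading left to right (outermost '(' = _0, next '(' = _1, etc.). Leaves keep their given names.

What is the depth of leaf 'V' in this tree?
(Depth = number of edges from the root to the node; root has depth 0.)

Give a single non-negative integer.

Answer: 4

Derivation:
Newick: (((A,(N,L,R)),(U,(X,S,(J,D),V))),E);
Naming internals by '(' encounter order: outermost '(' = _0, next = _1, ...
Query node: V
Path from root: _0 -> _1 -> _4 -> _5 -> V
Depth of V: 4 (number of edges from root)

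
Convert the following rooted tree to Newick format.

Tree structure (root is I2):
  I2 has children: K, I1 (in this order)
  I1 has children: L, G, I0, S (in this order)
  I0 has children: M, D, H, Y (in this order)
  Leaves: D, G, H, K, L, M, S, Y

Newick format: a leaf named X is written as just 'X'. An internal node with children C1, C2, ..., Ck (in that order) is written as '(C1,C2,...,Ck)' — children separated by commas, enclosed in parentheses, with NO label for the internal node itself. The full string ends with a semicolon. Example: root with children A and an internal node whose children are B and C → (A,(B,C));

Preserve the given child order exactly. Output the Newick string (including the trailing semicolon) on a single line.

internal I2 with children ['K', 'I1']
  leaf 'K' → 'K'
  internal I1 with children ['L', 'G', 'I0', 'S']
    leaf 'L' → 'L'
    leaf 'G' → 'G'
    internal I0 with children ['M', 'D', 'H', 'Y']
      leaf 'M' → 'M'
      leaf 'D' → 'D'
      leaf 'H' → 'H'
      leaf 'Y' → 'Y'
    → '(M,D,H,Y)'
    leaf 'S' → 'S'
  → '(L,G,(M,D,H,Y),S)'
→ '(K,(L,G,(M,D,H,Y),S))'
Final: (K,(L,G,(M,D,H,Y),S));

Answer: (K,(L,G,(M,D,H,Y),S));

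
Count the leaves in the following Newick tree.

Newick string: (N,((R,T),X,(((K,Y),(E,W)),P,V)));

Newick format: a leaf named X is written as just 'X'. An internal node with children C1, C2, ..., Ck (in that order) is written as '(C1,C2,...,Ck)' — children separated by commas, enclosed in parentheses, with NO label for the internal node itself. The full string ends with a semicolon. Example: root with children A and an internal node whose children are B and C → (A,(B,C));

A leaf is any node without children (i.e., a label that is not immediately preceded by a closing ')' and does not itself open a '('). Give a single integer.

Newick: (N,((R,T),X,(((K,Y),(E,W)),P,V)));
Scan left-to-right; a leaf is any maximal label run not followed by '(':
  pos 1: leaf 'N' → count = 1
  pos 5: leaf 'R' → count = 2
  pos 7: leaf 'T' → count = 3
  pos 10: leaf 'X' → count = 4
  pos 15: leaf 'K' → count = 5
  pos 17: leaf 'Y' → count = 6
  pos 21: leaf 'E' → count = 7
  pos 23: leaf 'W' → count = 8
  pos 27: leaf 'P' → count = 9
  pos 29: leaf 'V' → count = 10
Total leaves: 10

Answer: 10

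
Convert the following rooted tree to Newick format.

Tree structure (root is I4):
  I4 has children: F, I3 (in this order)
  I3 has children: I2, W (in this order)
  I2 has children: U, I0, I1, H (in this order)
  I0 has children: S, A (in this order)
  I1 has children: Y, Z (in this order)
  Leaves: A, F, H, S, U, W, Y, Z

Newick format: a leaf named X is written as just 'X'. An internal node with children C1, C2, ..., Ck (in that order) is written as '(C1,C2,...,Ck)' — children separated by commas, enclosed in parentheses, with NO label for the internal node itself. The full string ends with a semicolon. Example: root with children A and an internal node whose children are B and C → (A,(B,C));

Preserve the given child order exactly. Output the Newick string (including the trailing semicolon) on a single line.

internal I4 with children ['F', 'I3']
  leaf 'F' → 'F'
  internal I3 with children ['I2', 'W']
    internal I2 with children ['U', 'I0', 'I1', 'H']
      leaf 'U' → 'U'
      internal I0 with children ['S', 'A']
        leaf 'S' → 'S'
        leaf 'A' → 'A'
      → '(S,A)'
      internal I1 with children ['Y', 'Z']
        leaf 'Y' → 'Y'
        leaf 'Z' → 'Z'
      → '(Y,Z)'
      leaf 'H' → 'H'
    → '(U,(S,A),(Y,Z),H)'
    leaf 'W' → 'W'
  → '((U,(S,A),(Y,Z),H),W)'
→ '(F,((U,(S,A),(Y,Z),H),W))'
Final: (F,((U,(S,A),(Y,Z),H),W));

Answer: (F,((U,(S,A),(Y,Z),H),W));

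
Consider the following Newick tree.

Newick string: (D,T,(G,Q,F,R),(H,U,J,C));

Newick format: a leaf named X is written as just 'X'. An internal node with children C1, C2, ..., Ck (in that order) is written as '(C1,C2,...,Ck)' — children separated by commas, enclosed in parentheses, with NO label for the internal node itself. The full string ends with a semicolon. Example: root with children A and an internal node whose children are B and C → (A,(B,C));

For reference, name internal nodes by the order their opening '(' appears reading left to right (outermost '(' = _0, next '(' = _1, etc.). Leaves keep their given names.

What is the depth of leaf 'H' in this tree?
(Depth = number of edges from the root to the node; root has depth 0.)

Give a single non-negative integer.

Newick: (D,T,(G,Q,F,R),(H,U,J,C));
Naming internals by '(' encounter order: outermost '(' = _0, next = _1, ...
Query node: H
Path from root: _0 -> _2 -> H
Depth of H: 2 (number of edges from root)

Answer: 2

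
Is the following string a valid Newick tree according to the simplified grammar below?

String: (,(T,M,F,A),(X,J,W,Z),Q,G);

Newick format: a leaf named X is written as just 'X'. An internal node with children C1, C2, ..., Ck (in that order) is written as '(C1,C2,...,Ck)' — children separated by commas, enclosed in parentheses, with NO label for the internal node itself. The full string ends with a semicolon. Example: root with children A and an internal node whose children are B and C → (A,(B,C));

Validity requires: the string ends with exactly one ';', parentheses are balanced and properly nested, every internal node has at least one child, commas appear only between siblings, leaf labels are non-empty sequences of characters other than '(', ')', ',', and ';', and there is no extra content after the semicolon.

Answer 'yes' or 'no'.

Input: (,(T,M,F,A),(X,J,W,Z),Q,G);
Paren balance: 3 '(' vs 3 ')' OK
Ends with single ';': True
Full parse: FAILS (empty leaf label at pos 1)
Valid: False

Answer: no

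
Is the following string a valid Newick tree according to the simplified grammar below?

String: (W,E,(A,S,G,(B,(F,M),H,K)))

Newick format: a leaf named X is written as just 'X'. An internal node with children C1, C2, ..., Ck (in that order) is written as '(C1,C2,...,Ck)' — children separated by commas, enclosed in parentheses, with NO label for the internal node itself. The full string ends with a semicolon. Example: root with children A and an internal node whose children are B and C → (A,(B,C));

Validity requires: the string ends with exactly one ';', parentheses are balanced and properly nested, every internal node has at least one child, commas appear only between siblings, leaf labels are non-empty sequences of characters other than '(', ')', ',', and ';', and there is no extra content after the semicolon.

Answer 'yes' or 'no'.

Answer: no

Derivation:
Input: (W,E,(A,S,G,(B,(F,M),H,K)))
Paren balance: 4 '(' vs 4 ')' OK
Ends with single ';': False
Full parse: FAILS (must end with ;)
Valid: False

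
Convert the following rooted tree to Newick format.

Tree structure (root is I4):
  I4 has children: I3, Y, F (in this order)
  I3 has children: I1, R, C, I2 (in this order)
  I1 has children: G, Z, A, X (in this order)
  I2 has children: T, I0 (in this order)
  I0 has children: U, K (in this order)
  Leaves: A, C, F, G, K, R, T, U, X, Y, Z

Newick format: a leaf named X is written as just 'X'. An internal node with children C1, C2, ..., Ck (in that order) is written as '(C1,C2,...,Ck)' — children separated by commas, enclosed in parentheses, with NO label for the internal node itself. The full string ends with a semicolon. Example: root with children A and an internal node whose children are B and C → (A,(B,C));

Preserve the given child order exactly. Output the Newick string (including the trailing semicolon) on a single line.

internal I4 with children ['I3', 'Y', 'F']
  internal I3 with children ['I1', 'R', 'C', 'I2']
    internal I1 with children ['G', 'Z', 'A', 'X']
      leaf 'G' → 'G'
      leaf 'Z' → 'Z'
      leaf 'A' → 'A'
      leaf 'X' → 'X'
    → '(G,Z,A,X)'
    leaf 'R' → 'R'
    leaf 'C' → 'C'
    internal I2 with children ['T', 'I0']
      leaf 'T' → 'T'
      internal I0 with children ['U', 'K']
        leaf 'U' → 'U'
        leaf 'K' → 'K'
      → '(U,K)'
    → '(T,(U,K))'
  → '((G,Z,A,X),R,C,(T,(U,K)))'
  leaf 'Y' → 'Y'
  leaf 'F' → 'F'
→ '(((G,Z,A,X),R,C,(T,(U,K))),Y,F)'
Final: (((G,Z,A,X),R,C,(T,(U,K))),Y,F);

Answer: (((G,Z,A,X),R,C,(T,(U,K))),Y,F);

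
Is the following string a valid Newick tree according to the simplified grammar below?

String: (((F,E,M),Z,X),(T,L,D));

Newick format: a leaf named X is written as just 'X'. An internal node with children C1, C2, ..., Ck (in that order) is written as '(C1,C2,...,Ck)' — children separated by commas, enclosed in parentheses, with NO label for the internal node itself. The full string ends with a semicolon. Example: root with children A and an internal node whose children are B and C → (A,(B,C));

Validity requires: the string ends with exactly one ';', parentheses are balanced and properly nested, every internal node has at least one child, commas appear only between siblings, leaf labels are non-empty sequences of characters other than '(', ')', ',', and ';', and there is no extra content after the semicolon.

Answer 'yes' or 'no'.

Input: (((F,E,M),Z,X),(T,L,D));
Paren balance: 4 '(' vs 4 ')' OK
Ends with single ';': True
Full parse: OK
Valid: True

Answer: yes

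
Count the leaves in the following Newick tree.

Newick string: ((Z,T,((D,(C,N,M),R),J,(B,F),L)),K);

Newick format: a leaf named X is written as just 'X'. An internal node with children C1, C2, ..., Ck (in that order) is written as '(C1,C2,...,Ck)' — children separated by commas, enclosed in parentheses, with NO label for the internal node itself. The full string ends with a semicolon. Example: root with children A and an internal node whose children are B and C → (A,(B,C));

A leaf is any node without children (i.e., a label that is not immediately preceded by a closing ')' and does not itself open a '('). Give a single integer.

Newick: ((Z,T,((D,(C,N,M),R),J,(B,F),L)),K);
Scan left-to-right; a leaf is any maximal label run not followed by '(':
  pos 2: leaf 'Z' → count = 1
  pos 4: leaf 'T' → count = 2
  pos 8: leaf 'D' → count = 3
  pos 11: leaf 'C' → count = 4
  pos 13: leaf 'N' → count = 5
  pos 15: leaf 'M' → count = 6
  pos 18: leaf 'R' → count = 7
  pos 21: leaf 'J' → count = 8
  pos 24: leaf 'B' → count = 9
  pos 26: leaf 'F' → count = 10
  pos 29: leaf 'L' → count = 11
  pos 33: leaf 'K' → count = 12
Total leaves: 12

Answer: 12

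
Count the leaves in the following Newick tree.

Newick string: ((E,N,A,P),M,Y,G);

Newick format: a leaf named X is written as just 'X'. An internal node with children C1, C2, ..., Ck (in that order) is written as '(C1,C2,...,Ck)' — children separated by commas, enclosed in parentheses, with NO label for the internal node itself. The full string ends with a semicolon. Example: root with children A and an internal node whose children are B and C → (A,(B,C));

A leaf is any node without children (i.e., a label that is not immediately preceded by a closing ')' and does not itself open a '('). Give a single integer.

Answer: 7

Derivation:
Newick: ((E,N,A,P),M,Y,G);
Scan left-to-right; a leaf is any maximal label run not followed by '(':
  pos 2: leaf 'E' → count = 1
  pos 4: leaf 'N' → count = 2
  pos 6: leaf 'A' → count = 3
  pos 8: leaf 'P' → count = 4
  pos 11: leaf 'M' → count = 5
  pos 13: leaf 'Y' → count = 6
  pos 15: leaf 'G' → count = 7
Total leaves: 7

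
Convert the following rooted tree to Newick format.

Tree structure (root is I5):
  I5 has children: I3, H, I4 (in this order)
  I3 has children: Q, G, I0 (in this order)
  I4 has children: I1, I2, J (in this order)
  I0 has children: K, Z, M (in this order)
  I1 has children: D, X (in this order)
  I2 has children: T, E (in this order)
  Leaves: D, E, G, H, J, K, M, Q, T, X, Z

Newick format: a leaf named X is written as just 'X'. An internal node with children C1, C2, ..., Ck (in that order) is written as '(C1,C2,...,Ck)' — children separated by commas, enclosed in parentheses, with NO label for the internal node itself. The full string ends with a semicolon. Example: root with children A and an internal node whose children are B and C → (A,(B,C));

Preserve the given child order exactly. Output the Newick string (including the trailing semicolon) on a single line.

Answer: ((Q,G,(K,Z,M)),H,((D,X),(T,E),J));

Derivation:
internal I5 with children ['I3', 'H', 'I4']
  internal I3 with children ['Q', 'G', 'I0']
    leaf 'Q' → 'Q'
    leaf 'G' → 'G'
    internal I0 with children ['K', 'Z', 'M']
      leaf 'K' → 'K'
      leaf 'Z' → 'Z'
      leaf 'M' → 'M'
    → '(K,Z,M)'
  → '(Q,G,(K,Z,M))'
  leaf 'H' → 'H'
  internal I4 with children ['I1', 'I2', 'J']
    internal I1 with children ['D', 'X']
      leaf 'D' → 'D'
      leaf 'X' → 'X'
    → '(D,X)'
    internal I2 with children ['T', 'E']
      leaf 'T' → 'T'
      leaf 'E' → 'E'
    → '(T,E)'
    leaf 'J' → 'J'
  → '((D,X),(T,E),J)'
→ '((Q,G,(K,Z,M)),H,((D,X),(T,E),J))'
Final: ((Q,G,(K,Z,M)),H,((D,X),(T,E),J));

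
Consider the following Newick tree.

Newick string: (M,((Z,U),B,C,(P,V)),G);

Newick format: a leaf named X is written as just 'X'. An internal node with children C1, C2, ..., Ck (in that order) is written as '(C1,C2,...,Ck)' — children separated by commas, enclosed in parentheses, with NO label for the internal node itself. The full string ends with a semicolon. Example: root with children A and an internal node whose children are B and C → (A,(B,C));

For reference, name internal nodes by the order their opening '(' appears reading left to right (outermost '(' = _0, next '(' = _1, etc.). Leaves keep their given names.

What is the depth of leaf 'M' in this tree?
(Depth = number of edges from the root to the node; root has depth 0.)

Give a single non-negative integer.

Newick: (M,((Z,U),B,C,(P,V)),G);
Naming internals by '(' encounter order: outermost '(' = _0, next = _1, ...
Query node: M
Path from root: _0 -> M
Depth of M: 1 (number of edges from root)

Answer: 1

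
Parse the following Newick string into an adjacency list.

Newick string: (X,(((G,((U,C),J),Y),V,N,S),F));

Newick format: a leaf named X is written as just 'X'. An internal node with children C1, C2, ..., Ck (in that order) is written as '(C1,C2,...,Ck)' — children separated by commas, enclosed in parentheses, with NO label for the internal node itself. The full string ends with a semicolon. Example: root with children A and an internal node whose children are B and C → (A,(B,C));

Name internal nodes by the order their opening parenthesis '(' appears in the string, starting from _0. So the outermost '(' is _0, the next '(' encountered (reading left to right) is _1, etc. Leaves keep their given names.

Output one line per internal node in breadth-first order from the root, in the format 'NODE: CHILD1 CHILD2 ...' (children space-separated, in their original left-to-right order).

Input: (X,(((G,((U,C),J),Y),V,N,S),F));
Scanning left-to-right, naming '(' by encounter order:
  pos 0: '(' -> open internal node _0 (depth 1)
  pos 3: '(' -> open internal node _1 (depth 2)
  pos 4: '(' -> open internal node _2 (depth 3)
  pos 5: '(' -> open internal node _3 (depth 4)
  pos 8: '(' -> open internal node _4 (depth 5)
  pos 9: '(' -> open internal node _5 (depth 6)
  pos 13: ')' -> close internal node _5 (now at depth 5)
  pos 16: ')' -> close internal node _4 (now at depth 4)
  pos 19: ')' -> close internal node _3 (now at depth 3)
  pos 26: ')' -> close internal node _2 (now at depth 2)
  pos 29: ')' -> close internal node _1 (now at depth 1)
  pos 30: ')' -> close internal node _0 (now at depth 0)
Total internal nodes: 6
BFS adjacency from root:
  _0: X _1
  _1: _2 F
  _2: _3 V N S
  _3: G _4 Y
  _4: _5 J
  _5: U C

Answer: _0: X _1
_1: _2 F
_2: _3 V N S
_3: G _4 Y
_4: _5 J
_5: U C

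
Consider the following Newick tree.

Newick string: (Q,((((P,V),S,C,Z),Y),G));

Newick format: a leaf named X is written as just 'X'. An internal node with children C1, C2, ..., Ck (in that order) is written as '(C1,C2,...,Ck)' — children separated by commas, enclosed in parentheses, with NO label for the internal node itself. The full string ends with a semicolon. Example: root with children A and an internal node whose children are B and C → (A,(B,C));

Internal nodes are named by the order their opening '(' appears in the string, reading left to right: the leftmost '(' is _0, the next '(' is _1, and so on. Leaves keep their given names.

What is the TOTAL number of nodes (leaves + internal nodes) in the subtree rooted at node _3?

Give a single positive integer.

Answer: 7

Derivation:
Newick: (Q,((((P,V),S,C,Z),Y),G));
Locate _3: it is the '(' at position 5 (the 4th '(' reading left to right).
Query: subtree rooted at _3
_3: subtree_size = 1 + 6
  _4: subtree_size = 1 + 2
    P: subtree_size = 1 + 0
    V: subtree_size = 1 + 0
  S: subtree_size = 1 + 0
  C: subtree_size = 1 + 0
  Z: subtree_size = 1 + 0
Total subtree size of _3: 7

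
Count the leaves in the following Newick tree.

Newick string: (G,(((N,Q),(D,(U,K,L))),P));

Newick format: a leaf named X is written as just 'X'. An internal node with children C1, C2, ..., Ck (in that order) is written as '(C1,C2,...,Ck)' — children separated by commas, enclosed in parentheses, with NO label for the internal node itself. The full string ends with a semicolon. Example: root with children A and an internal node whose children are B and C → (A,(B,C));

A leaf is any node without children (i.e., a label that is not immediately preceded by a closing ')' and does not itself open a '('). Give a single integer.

Newick: (G,(((N,Q),(D,(U,K,L))),P));
Scan left-to-right; a leaf is any maximal label run not followed by '(':
  pos 1: leaf 'G' → count = 1
  pos 6: leaf 'N' → count = 2
  pos 8: leaf 'Q' → count = 3
  pos 12: leaf 'D' → count = 4
  pos 15: leaf 'U' → count = 5
  pos 17: leaf 'K' → count = 6
  pos 19: leaf 'L' → count = 7
  pos 24: leaf 'P' → count = 8
Total leaves: 8

Answer: 8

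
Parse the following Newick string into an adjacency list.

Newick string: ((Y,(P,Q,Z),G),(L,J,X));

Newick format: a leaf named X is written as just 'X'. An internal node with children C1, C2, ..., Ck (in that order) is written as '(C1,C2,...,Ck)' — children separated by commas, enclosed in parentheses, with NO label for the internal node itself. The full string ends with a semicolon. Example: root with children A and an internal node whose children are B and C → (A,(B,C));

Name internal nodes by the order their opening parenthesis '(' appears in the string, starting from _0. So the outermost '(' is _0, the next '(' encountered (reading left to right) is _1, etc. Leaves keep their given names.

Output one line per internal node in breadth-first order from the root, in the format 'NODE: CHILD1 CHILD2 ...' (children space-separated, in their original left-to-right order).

Input: ((Y,(P,Q,Z),G),(L,J,X));
Scanning left-to-right, naming '(' by encounter order:
  pos 0: '(' -> open internal node _0 (depth 1)
  pos 1: '(' -> open internal node _1 (depth 2)
  pos 4: '(' -> open internal node _2 (depth 3)
  pos 10: ')' -> close internal node _2 (now at depth 2)
  pos 13: ')' -> close internal node _1 (now at depth 1)
  pos 15: '(' -> open internal node _3 (depth 2)
  pos 21: ')' -> close internal node _3 (now at depth 1)
  pos 22: ')' -> close internal node _0 (now at depth 0)
Total internal nodes: 4
BFS adjacency from root:
  _0: _1 _3
  _1: Y _2 G
  _3: L J X
  _2: P Q Z

Answer: _0: _1 _3
_1: Y _2 G
_3: L J X
_2: P Q Z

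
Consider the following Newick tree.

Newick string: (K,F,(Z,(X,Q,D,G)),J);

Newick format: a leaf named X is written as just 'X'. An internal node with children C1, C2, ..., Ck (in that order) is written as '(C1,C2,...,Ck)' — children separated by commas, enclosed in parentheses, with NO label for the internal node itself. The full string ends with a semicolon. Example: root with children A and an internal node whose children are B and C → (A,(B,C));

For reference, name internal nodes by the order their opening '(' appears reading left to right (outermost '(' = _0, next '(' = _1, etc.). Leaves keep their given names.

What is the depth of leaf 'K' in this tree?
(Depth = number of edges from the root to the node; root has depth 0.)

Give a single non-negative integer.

Newick: (K,F,(Z,(X,Q,D,G)),J);
Naming internals by '(' encounter order: outermost '(' = _0, next = _1, ...
Query node: K
Path from root: _0 -> K
Depth of K: 1 (number of edges from root)

Answer: 1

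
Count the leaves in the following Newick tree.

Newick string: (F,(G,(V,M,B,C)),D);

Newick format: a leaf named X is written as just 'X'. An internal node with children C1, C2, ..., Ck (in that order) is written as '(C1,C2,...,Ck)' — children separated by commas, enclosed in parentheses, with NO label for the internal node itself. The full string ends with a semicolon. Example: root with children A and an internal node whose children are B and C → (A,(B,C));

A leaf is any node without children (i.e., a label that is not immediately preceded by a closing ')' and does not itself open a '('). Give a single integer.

Answer: 7

Derivation:
Newick: (F,(G,(V,M,B,C)),D);
Scan left-to-right; a leaf is any maximal label run not followed by '(':
  pos 1: leaf 'F' → count = 1
  pos 4: leaf 'G' → count = 2
  pos 7: leaf 'V' → count = 3
  pos 9: leaf 'M' → count = 4
  pos 11: leaf 'B' → count = 5
  pos 13: leaf 'C' → count = 6
  pos 17: leaf 'D' → count = 7
Total leaves: 7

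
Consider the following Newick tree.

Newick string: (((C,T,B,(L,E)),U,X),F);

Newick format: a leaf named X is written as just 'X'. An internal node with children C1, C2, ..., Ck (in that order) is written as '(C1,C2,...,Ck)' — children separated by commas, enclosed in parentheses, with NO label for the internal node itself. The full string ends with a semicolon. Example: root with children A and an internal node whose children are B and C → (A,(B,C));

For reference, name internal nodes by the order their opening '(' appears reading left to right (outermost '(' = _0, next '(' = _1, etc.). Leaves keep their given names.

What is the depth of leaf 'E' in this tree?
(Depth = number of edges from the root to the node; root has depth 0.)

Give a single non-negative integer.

Newick: (((C,T,B,(L,E)),U,X),F);
Naming internals by '(' encounter order: outermost '(' = _0, next = _1, ...
Query node: E
Path from root: _0 -> _1 -> _2 -> _3 -> E
Depth of E: 4 (number of edges from root)

Answer: 4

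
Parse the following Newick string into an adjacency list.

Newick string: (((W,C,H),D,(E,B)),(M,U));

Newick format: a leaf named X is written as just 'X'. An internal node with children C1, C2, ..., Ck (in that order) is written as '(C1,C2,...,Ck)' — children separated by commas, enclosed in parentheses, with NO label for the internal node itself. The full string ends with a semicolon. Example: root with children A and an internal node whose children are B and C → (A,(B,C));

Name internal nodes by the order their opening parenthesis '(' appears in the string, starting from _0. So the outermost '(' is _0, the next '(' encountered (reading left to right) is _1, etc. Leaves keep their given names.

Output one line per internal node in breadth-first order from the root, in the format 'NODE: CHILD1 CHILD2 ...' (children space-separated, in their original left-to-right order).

Answer: _0: _1 _4
_1: _2 D _3
_4: M U
_2: W C H
_3: E B

Derivation:
Input: (((W,C,H),D,(E,B)),(M,U));
Scanning left-to-right, naming '(' by encounter order:
  pos 0: '(' -> open internal node _0 (depth 1)
  pos 1: '(' -> open internal node _1 (depth 2)
  pos 2: '(' -> open internal node _2 (depth 3)
  pos 8: ')' -> close internal node _2 (now at depth 2)
  pos 12: '(' -> open internal node _3 (depth 3)
  pos 16: ')' -> close internal node _3 (now at depth 2)
  pos 17: ')' -> close internal node _1 (now at depth 1)
  pos 19: '(' -> open internal node _4 (depth 2)
  pos 23: ')' -> close internal node _4 (now at depth 1)
  pos 24: ')' -> close internal node _0 (now at depth 0)
Total internal nodes: 5
BFS adjacency from root:
  _0: _1 _4
  _1: _2 D _3
  _4: M U
  _2: W C H
  _3: E B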